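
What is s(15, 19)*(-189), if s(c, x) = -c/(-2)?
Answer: -2835/2 ≈ -1417.5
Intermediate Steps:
s(c, x) = c/2 (s(c, x) = -c*(-1)/2 = -(-1)*c/2 = c/2)
s(15, 19)*(-189) = ((½)*15)*(-189) = (15/2)*(-189) = -2835/2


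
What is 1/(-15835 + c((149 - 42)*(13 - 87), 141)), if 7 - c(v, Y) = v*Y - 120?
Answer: 1/1100730 ≈ 9.0849e-7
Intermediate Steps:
c(v, Y) = 127 - Y*v (c(v, Y) = 7 - (v*Y - 120) = 7 - (Y*v - 120) = 7 - (-120 + Y*v) = 7 + (120 - Y*v) = 127 - Y*v)
1/(-15835 + c((149 - 42)*(13 - 87), 141)) = 1/(-15835 + (127 - 1*141*(149 - 42)*(13 - 87))) = 1/(-15835 + (127 - 1*141*107*(-74))) = 1/(-15835 + (127 - 1*141*(-7918))) = 1/(-15835 + (127 + 1116438)) = 1/(-15835 + 1116565) = 1/1100730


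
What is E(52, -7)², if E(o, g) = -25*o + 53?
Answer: 1555009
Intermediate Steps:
E(o, g) = 53 - 25*o
E(52, -7)² = (53 - 25*52)² = (53 - 1300)² = (-1247)² = 1555009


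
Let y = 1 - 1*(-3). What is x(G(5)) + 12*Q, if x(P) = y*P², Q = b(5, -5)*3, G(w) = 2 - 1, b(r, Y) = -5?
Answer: -176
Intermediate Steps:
G(w) = 1
y = 4 (y = 1 + 3 = 4)
Q = -15 (Q = -5*3 = -15)
x(P) = 4*P²
x(G(5)) + 12*Q = 4*1² + 12*(-15) = 4*1 - 180 = 4 - 180 = -176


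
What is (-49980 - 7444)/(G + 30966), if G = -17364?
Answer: -28712/6801 ≈ -4.2217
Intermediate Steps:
(-49980 - 7444)/(G + 30966) = (-49980 - 7444)/(-17364 + 30966) = -57424/13602 = -57424*1/13602 = -28712/6801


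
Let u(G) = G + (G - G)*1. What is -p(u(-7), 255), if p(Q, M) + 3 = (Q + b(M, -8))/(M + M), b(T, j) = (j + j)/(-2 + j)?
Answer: 2559/850 ≈ 3.0106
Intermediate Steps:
b(T, j) = 2*j/(-2 + j) (b(T, j) = (2*j)/(-2 + j) = 2*j/(-2 + j))
u(G) = G (u(G) = G + 0*1 = G + 0 = G)
p(Q, M) = -3 + (8/5 + Q)/(2*M) (p(Q, M) = -3 + (Q + 2*(-8)/(-2 - 8))/(M + M) = -3 + (Q + 2*(-8)/(-10))/((2*M)) = -3 + (Q + 2*(-8)*(-1/10))*(1/(2*M)) = -3 + (Q + 8/5)*(1/(2*M)) = -3 + (8/5 + Q)*(1/(2*M)) = -3 + (8/5 + Q)/(2*M))
-p(u(-7), 255) = -(8 - 30*255 + 5*(-7))/(10*255) = -(8 - 7650 - 35)/(10*255) = -(-7677)/(10*255) = -1*(-2559/850) = 2559/850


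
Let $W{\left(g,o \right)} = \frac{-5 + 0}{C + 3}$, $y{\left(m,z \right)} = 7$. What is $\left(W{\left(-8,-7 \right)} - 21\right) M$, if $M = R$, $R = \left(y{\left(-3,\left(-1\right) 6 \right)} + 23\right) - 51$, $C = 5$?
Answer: $\frac{3633}{8} \approx 454.13$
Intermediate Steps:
$R = -21$ ($R = \left(7 + 23\right) - 51 = 30 - 51 = -21$)
$W{\left(g,o \right)} = - \frac{5}{8}$ ($W{\left(g,o \right)} = \frac{-5 + 0}{5 + 3} = - \frac{5}{8}$)
$M = -21$
$\left(W{\left(-8,-7 \right)} - 21\right) M = \left(- \frac{5}{8} - 21\right) \left(-21\right) = \left(- \frac{173}{8}\right) \left(-21\right) = \frac{3633}{8}$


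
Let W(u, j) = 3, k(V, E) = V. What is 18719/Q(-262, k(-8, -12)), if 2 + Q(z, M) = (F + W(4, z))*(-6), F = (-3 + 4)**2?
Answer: -18719/26 ≈ -719.96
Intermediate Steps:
F = 1 (F = 1**2 = 1)
Q(z, M) = -26 (Q(z, M) = -2 + (1 + 3)*(-6) = -2 + 4*(-6) = -2 - 24 = -26)
18719/Q(-262, k(-8, -12)) = 18719/(-26) = 18719*(-1/26) = -18719/26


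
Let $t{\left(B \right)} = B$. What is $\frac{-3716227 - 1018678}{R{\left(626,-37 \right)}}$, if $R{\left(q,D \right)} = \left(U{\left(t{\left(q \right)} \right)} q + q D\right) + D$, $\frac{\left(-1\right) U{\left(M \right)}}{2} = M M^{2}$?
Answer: $\frac{4734905}{307133621951} \approx 1.5416 \cdot 10^{-5}$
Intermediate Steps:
$U{\left(M \right)} = - 2 M^{3}$ ($U{\left(M \right)} = - 2 M M^{2} = - 2 M^{3}$)
$R{\left(q,D \right)} = D - 2 q^{4} + D q$ ($R{\left(q,D \right)} = \left(- 2 q^{3} q + q D\right) + D = \left(- 2 q^{4} + D q\right) + D = D - 2 q^{4} + D q$)
$\frac{-3716227 - 1018678}{R{\left(626,-37 \right)}} = \frac{-3716227 - 1018678}{-37 - 2 \cdot 626^{4} - 23162} = - \frac{4734905}{-37 - 307133598752 - 23162} = - \frac{4734905}{-307133621951} = \left(-4734905\right) \left(- \frac{1}{307133621951}\right) = \frac{4734905}{307133621951}$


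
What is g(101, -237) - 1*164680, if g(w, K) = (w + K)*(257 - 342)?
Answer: -153120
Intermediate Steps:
g(w, K) = -85*K - 85*w (g(w, K) = (K + w)*(-85) = -85*K - 85*w)
g(101, -237) - 1*164680 = (-85*(-237) - 85*101) - 1*164680 = (20145 - 8585) - 164680 = 11560 - 164680 = -153120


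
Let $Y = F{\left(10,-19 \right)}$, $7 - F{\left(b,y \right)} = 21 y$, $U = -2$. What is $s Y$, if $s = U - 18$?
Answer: $-8120$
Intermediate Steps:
$F{\left(b,y \right)} = 7 - 21 y$
$Y = 406$ ($Y = 7 - -399 = 7 + 399 = 406$)
$s = -20$ ($s = -2 - 18 = -20$)
$s Y = \left(-20\right) 406 = -8120$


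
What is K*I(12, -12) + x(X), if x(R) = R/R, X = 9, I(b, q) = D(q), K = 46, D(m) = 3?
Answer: 139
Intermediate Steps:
I(b, q) = 3
x(R) = 1
K*I(12, -12) + x(X) = 46*3 + 1 = 138 + 1 = 139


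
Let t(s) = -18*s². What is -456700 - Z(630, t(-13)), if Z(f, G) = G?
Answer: -453658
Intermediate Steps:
-456700 - Z(630, t(-13)) = -456700 - (-18)*(-13)² = -456700 - (-18)*169 = -456700 - 1*(-3042) = -456700 + 3042 = -453658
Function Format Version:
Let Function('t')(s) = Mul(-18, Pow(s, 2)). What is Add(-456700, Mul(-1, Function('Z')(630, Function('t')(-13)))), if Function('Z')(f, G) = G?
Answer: -453658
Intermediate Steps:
Add(-456700, Mul(-1, Function('Z')(630, Function('t')(-13)))) = Add(-456700, Mul(-1, Mul(-18, Pow(-13, 2)))) = Add(-456700, Mul(-1, Mul(-18, 169))) = Add(-456700, Mul(-1, -3042)) = Add(-456700, 3042) = -453658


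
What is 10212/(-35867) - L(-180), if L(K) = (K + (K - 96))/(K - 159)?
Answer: -6605740/4052971 ≈ -1.6299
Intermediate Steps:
L(K) = (-96 + 2*K)/(-159 + K) (L(K) = (K + (-96 + K))/(-159 + K) = (-96 + 2*K)/(-159 + K))
10212/(-35867) - L(-180) = 10212/(-35867) - 2*(-48 - 180)/(-159 - 180) = 10212*(-1/35867) - 2*(-228)/(-339) = -10212/35867 - 2*(-1)*(-228)/339 = -10212/35867 - 1*152/113 = -10212/35867 - 152/113 = -6605740/4052971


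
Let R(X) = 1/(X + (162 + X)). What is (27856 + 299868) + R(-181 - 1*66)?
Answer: 108804367/332 ≈ 3.2772e+5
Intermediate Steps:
R(X) = 1/(162 + 2*X)
(27856 + 299868) + R(-181 - 1*66) = (27856 + 299868) + 1/(2*(81 + (-181 - 1*66))) = 327724 + 1/(2*(81 + (-181 - 66))) = 327724 + 1/(2*(81 - 247)) = 327724 + (1/2)/(-166) = 327724 + (1/2)*(-1/166) = 327724 - 1/332 = 108804367/332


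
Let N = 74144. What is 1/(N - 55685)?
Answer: 1/18459 ≈ 5.4174e-5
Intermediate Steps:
1/(N - 55685) = 1/(74144 - 55685) = 1/18459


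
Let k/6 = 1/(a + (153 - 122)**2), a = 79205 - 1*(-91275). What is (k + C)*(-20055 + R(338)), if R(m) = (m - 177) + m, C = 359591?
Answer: -401866938765724/57147 ≈ -7.0322e+9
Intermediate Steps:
a = 170480 (a = 79205 + 91275 = 170480)
R(m) = -177 + 2*m (R(m) = (-177 + m) + m = -177 + 2*m)
k = 2/57147 (k = 6/(170480 + (153 - 122)**2) = 6/(170480 + 31**2) = 6/(170480 + 961) = 6/171441 = 6*(1/171441) = 2/57147 ≈ 3.4997e-5)
(k + C)*(-20055 + R(338)) = (2/57147 + 359591)*(-20055 + (-177 + 2*338)) = 20549546879*(-20055 + (-177 + 676))/57147 = 20549546879*(-20055 + 499)/57147 = (20549546879/57147)*(-19556) = -401866938765724/57147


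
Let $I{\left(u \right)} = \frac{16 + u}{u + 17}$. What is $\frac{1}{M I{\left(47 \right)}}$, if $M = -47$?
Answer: $- \frac{64}{2961} \approx -0.021614$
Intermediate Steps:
$I{\left(u \right)} = \frac{16 + u}{17 + u}$
$\frac{1}{M I{\left(47 \right)}} = \frac{1}{\left(-47\right) \frac{16 + 47}{17 + 47}} = \frac{1}{\left(-47\right) \frac{1}{64} \cdot 63} = \frac{1}{\left(-47\right) \frac{63}{64}} = \frac{1}{- \frac{2961}{64}} = - \frac{64}{2961}$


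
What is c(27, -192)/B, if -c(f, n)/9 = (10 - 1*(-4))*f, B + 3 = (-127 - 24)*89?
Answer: 1701/6721 ≈ 0.25309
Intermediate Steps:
B = -13442 (B = -3 + (-127 - 24)*89 = -3 - 151*89 = -3 - 13439 = -13442)
c(f, n) = -126*f (c(f, n) = -9*(10 - 1*(-4))*f = -9*(10 + 4)*f = -126*f)
c(27, -192)/B = -126*27/(-13442) = -3402*(-1/13442) = 1701/6721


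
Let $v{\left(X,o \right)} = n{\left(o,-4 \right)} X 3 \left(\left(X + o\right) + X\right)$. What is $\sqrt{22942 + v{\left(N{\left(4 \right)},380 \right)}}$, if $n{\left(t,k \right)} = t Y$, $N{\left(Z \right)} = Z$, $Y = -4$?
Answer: $i \sqrt{7054178} \approx 2656.0 i$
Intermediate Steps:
$n{\left(t,k \right)} = - 4 t$ ($n{\left(t,k \right)} = t \left(-4\right) = - 4 t$)
$v{\left(X,o \right)} = - 4 X o \left(3 o + 6 X\right)$ ($v{\left(X,o \right)} = - 4 o X 3 \left(\left(X + o\right) + X\right) = - 4 X o 3 \left(o + 2 X\right) = - 4 X o \left(3 o + 6 X\right)$)
$\sqrt{22942 + v{\left(N{\left(4 \right)},380 \right)}} = \sqrt{22942 - 48 \cdot 380 \left(380 + 2 \cdot 4\right)} = \sqrt{22942 - 48 \cdot 380 \left(380 + 8\right)} = \sqrt{22942 - 48 \cdot 380 \cdot 388} = \sqrt{22942 - 7077120} = \sqrt{-7054178} = i \sqrt{7054178}$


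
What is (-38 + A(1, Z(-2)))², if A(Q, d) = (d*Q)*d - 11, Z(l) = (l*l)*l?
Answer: 225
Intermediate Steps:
Z(l) = l³ (Z(l) = l²*l = l³)
A(Q, d) = -11 + Q*d² (A(Q, d) = (Q*d)*d - 11 = Q*d² - 11 = -11 + Q*d²)
(-38 + A(1, Z(-2)))² = (-38 + (-11 + 1*((-2)³)²))² = (-38 + (-11 + 1*(-8)²))² = (-38 + (-11 + 1*64))² = (-38 + (-11 + 64))² = (-38 + 53)² = 15² = 225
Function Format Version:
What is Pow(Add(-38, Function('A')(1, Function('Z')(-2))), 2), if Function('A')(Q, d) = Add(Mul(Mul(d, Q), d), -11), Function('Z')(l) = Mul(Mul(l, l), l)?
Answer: 225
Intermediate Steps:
Function('Z')(l) = Pow(l, 3) (Function('Z')(l) = Mul(Pow(l, 2), l) = Pow(l, 3))
Function('A')(Q, d) = Add(-11, Mul(Q, Pow(d, 2))) (Function('A')(Q, d) = Add(Mul(Mul(Q, d), d), -11) = Add(Mul(Q, Pow(d, 2)), -11) = Add(-11, Mul(Q, Pow(d, 2))))
Pow(Add(-38, Function('A')(1, Function('Z')(-2))), 2) = Pow(Add(-38, Add(-11, Mul(1, Pow(Pow(-2, 3), 2)))), 2) = Pow(Add(-38, Add(-11, Mul(1, Pow(-8, 2)))), 2) = Pow(Add(-38, Add(-11, Mul(1, 64))), 2) = Pow(Add(-38, Add(-11, 64)), 2) = Pow(Add(-38, 53), 2) = Pow(15, 2) = 225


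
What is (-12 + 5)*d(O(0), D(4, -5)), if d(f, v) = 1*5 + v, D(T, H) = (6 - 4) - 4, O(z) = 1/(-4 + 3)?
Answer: -21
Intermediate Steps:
O(z) = -1 (O(z) = 1/(-1) = -1)
D(T, H) = -2 (D(T, H) = 2 - 4 = -2)
d(f, v) = 5 + v
(-12 + 5)*d(O(0), D(4, -5)) = (-12 + 5)*(5 - 2) = -7*3 = -21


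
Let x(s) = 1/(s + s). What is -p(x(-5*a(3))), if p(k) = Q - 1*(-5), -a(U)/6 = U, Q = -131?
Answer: 126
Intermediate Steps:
a(U) = -6*U
x(s) = 1/(2*s)
p(k) = -126 (p(k) = -131 - 1*(-5) = -131 + 5 = -126)
-p(x(-5*a(3))) = -1*(-126) = 126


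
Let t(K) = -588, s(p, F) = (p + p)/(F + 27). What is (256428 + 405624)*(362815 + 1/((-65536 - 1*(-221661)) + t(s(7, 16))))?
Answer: 37360360126418112/155537 ≈ 2.4020e+11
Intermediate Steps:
s(p, F) = 2*p/(27 + F) (s(p, F) = (2*p)/(27 + F) = 2*p/(27 + F))
(256428 + 405624)*(362815 + 1/((-65536 - 1*(-221661)) + t(s(7, 16)))) = (256428 + 405624)*(362815 + 1/((-65536 - 1*(-221661)) - 588)) = 662052*(362815 + 1/((-65536 + 221661) - 588)) = 662052*(362815 + 1/(156125 - 588)) = 662052*(362815 + 1/155537) = 662052*(56431156656/155537) = 37360360126418112/155537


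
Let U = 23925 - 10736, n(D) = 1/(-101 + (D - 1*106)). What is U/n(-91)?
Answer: -3930322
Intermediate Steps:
n(D) = 1/(-207 + D) (n(D) = 1/(-101 + (D - 106)) = 1/(-101 + (-106 + D)) = 1/(-207 + D))
U = 13189
U/n(-91) = 13189/(1/(-207 - 91)) = 13189/(1/(-298)) = 13189/(-1/298) = 13189*(-298) = -3930322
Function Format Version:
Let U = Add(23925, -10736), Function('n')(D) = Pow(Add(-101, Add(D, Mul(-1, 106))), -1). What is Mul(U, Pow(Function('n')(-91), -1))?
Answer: -3930322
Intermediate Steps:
Function('n')(D) = Pow(Add(-207, D), -1) (Function('n')(D) = Pow(Add(-101, Add(D, -106)), -1) = Pow(Add(-101, Add(-106, D)), -1) = Pow(Add(-207, D), -1))
U = 13189
Mul(U, Pow(Function('n')(-91), -1)) = Mul(13189, Pow(Pow(Add(-207, -91), -1), -1)) = Mul(13189, Pow(Pow(-298, -1), -1)) = Mul(13189, Pow(Rational(-1, 298), -1)) = Mul(13189, -298) = -3930322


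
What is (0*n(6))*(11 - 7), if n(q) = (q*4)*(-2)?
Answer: 0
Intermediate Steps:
n(q) = -8*q (n(q) = (4*q)*(-2) = -8*q)
(0*n(6))*(11 - 7) = (0*(-8*6))*(11 - 7) = (0*(-48))*4 = 0*4 = 0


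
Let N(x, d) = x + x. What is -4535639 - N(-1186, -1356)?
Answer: -4533267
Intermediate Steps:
N(x, d) = 2*x
-4535639 - N(-1186, -1356) = -4535639 - 2*(-1186) = -4535639 - 1*(-2372) = -4535639 + 2372 = -4533267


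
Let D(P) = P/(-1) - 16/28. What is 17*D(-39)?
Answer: 4573/7 ≈ 653.29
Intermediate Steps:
D(P) = -4/7 - P (D(P) = P*(-1) - 16*1/28 = -P - 4/7 = -4/7 - P)
17*D(-39) = 17*(-4/7 - 1*(-39)) = 17*(-4/7 + 39) = 17*(269/7) = 4573/7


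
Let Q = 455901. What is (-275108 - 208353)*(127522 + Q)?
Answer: -282062267003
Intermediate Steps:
(-275108 - 208353)*(127522 + Q) = (-275108 - 208353)*(127522 + 455901) = -483461*583423 = -282062267003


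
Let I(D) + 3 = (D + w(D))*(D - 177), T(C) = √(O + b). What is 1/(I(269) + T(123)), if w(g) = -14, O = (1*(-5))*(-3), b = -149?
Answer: 23457/550230983 - I*√134/550230983 ≈ 4.2631e-5 - 2.1038e-8*I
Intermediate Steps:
O = 15 (O = -5*(-3) = 15)
T(C) = I*√134 (T(C) = √(15 - 149) = √(-134) = I*√134)
I(D) = -3 + (-177 + D)*(-14 + D) (I(D) = -3 + (D - 14)*(D - 177) = -3 + (-14 + D)*(-177 + D) = -3 + (-177 + D)*(-14 + D))
1/(I(269) + T(123)) = 1/((2475 + 269² - 191*269) + I*√134) = 1/((2475 + 72361 - 51379) + I*√134) = 1/(23457 + I*√134)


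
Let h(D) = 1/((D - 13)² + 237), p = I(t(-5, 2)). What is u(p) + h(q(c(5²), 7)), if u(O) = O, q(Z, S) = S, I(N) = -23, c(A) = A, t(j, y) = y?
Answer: -6278/273 ≈ -22.996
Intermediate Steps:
p = -23
h(D) = 1/(237 + (-13 + D)²) (h(D) = 1/((-13 + D)² + 237) = 1/(237 + (-13 + D)²))
u(p) + h(q(c(5²), 7)) = -23 + 1/(237 + (-13 + 7)²) = -23 + 1/(237 + (-6)²) = -23 + 1/(237 + 36) = -23 + 1/273 = -6278/273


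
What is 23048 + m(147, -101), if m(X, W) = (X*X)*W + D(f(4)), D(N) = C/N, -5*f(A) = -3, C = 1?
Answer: -6478378/3 ≈ -2.1595e+6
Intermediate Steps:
f(A) = ⅗ (f(A) = -⅕*(-3) = ⅗)
D(N) = 1/N
m(X, W) = 5/3 + W*X² (m(X, W) = (X*X)*W + 1/(⅗) = X²*W + 5/3 = W*X² + 5/3 = 5/3 + W*X²)
23048 + m(147, -101) = 23048 + (5/3 - 101*147²) = 23048 + (5/3 - 101*21609) = 23048 + (5/3 - 2182509) = 23048 - 6547522/3 = -6478378/3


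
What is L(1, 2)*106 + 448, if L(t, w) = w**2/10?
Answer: 2452/5 ≈ 490.40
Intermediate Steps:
L(t, w) = w**2/10 (L(t, w) = w**2*(1/10) = w**2/10)
L(1, 2)*106 + 448 = ((1/10)*2**2)*106 + 448 = ((1/10)*4)*106 + 448 = (2/5)*106 + 448 = 212/5 + 448 = 2452/5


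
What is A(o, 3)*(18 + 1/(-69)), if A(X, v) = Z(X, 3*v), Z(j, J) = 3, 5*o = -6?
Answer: 1241/23 ≈ 53.957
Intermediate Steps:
o = -6/5 (o = (1/5)*(-6) = -6/5 ≈ -1.2000)
A(X, v) = 3
A(o, 3)*(18 + 1/(-69)) = 3*(18 + 1/(-69)) = 3*(18 - 1/69) = 3*(1241/69) = 1241/23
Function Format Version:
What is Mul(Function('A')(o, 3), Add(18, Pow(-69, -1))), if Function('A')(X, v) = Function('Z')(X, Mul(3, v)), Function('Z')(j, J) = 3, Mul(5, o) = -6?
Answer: Rational(1241, 23) ≈ 53.957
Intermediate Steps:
o = Rational(-6, 5) (o = Mul(Rational(1, 5), -6) = Rational(-6, 5) ≈ -1.2000)
Function('A')(X, v) = 3
Mul(Function('A')(o, 3), Add(18, Pow(-69, -1))) = Mul(3, Add(18, Pow(-69, -1))) = Mul(3, Add(18, Rational(-1, 69))) = Mul(3, Rational(1241, 69)) = Rational(1241, 23)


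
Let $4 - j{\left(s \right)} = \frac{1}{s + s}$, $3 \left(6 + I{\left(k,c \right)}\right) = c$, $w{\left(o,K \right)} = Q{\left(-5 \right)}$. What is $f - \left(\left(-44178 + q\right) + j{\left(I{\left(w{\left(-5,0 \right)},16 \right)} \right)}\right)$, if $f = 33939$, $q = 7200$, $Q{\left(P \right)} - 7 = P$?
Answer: $\frac{283649}{4} \approx 70912.0$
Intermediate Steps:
$Q{\left(P \right)} = 7 + P$
$w{\left(o,K \right)} = 2$ ($w{\left(o,K \right)} = 7 - 5 = 2$)
$I{\left(k,c \right)} = -6 + \frac{c}{3}$
$j{\left(s \right)} = 4 - \frac{1}{2 s}$ ($j{\left(s \right)} = 4 - \frac{1}{s + s} = 4 - \frac{1}{2 s}$)
$f - \left(\left(-44178 + q\right) + j{\left(I{\left(w{\left(-5,0 \right)},16 \right)} \right)}\right) = 33939 - \left(\left(-44178 + 7200\right) + \left(4 - \frac{1}{2 \left(-6 + \frac{1}{3} \cdot 16\right)}\right)\right) = 33939 - \left(-36978 + \left(4 - \frac{1}{2 \left(-6 + \frac{16}{3}\right)}\right)\right) = 33939 - \left(-36978 + \left(4 - \frac{1}{2 \left(- \frac{2}{3}\right)}\right)\right) = 33939 - \left(-36978 + \left(4 - - \frac{3}{4}\right)\right) = 33939 - \left(-36978 + \left(4 + \frac{3}{4}\right)\right) = 33939 - \left(-36978 + \frac{19}{4}\right) = 33939 - - \frac{147893}{4} = 33939 + \frac{147893}{4} = \frac{283649}{4}$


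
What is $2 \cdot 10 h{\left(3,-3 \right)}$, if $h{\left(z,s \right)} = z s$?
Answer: $-180$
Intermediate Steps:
$h{\left(z,s \right)} = s z$
$2 \cdot 10 h{\left(3,-3 \right)} = 2 \cdot 10 \left(\left(-3\right) 3\right) = 2 \cdot 10 \left(-9\right) = 2 \left(-90\right) = -180$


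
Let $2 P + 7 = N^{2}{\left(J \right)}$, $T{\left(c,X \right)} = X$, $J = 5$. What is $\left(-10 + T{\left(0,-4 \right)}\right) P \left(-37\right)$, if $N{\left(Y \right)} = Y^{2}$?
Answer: $160062$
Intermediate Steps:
$P = 309$ ($P = - \frac{7}{2} + \frac{\left(5^{2}\right)^{2}}{2} = - \frac{7}{2} + \frac{25^{2}}{2} = - \frac{7}{2} + \frac{1}{2} \cdot 625 = - \frac{7}{2} + \frac{625}{2} = 309$)
$\left(-10 + T{\left(0,-4 \right)}\right) P \left(-37\right) = \left(-10 - 4\right) 309 \left(-37\right) = \left(-14\right) 309 \left(-37\right) = \left(-4326\right) \left(-37\right) = 160062$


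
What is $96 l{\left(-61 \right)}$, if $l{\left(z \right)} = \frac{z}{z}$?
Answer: $96$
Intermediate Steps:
$l{\left(z \right)} = 1$
$96 l{\left(-61 \right)} = 96 \cdot 1 = 96$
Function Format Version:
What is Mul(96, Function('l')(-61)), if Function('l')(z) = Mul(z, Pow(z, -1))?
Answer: 96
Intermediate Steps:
Function('l')(z) = 1
Mul(96, Function('l')(-61)) = Mul(96, 1) = 96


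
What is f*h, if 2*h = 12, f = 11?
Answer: 66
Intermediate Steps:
h = 6 (h = (½)*12 = 6)
f*h = 11*6 = 66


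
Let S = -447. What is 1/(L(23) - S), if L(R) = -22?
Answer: 1/425 ≈ 0.0023529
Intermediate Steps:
1/(L(23) - S) = 1/(-22 - 1*(-447)) = 1/(-22 + 447) = 1/425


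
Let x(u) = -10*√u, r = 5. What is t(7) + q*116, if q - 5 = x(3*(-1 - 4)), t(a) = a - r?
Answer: 582 - 1160*I*√15 ≈ 582.0 - 4492.7*I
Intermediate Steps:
t(a) = -5 + a (t(a) = a - 1*5 = a - 5 = -5 + a)
x(u) = -10*√u
q = 5 - 10*I*√15 (q = 5 - 10*√3*√(-1 - 4) = 5 - 10*I*√15 ≈ 5.0 - 38.73*I)
t(7) + q*116 = (-5 + 7) + (5 - 10*I*√15)*116 = 2 + (580 - 1160*I*√15) = 582 - 1160*I*√15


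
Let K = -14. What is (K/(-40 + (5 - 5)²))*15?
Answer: 21/4 ≈ 5.2500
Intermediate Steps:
(K/(-40 + (5 - 5)²))*15 = (-14/(-40 + (5 - 5)²))*15 = (-14/(-40 + 0²))*15 = (-14/(-40 + 0))*15 = (-14/(-40))*15 = -1/40*(-14)*15 = (7/20)*15 = 21/4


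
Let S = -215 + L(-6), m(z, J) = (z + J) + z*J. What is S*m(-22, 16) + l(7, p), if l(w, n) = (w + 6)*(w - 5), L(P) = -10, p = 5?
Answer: 80576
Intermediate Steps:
l(w, n) = (-5 + w)*(6 + w) (l(w, n) = (6 + w)*(-5 + w) = (-5 + w)*(6 + w))
m(z, J) = J + z + J*z (m(z, J) = (J + z) + J*z = J + z + J*z)
S = -225 (S = -215 - 10 = -225)
S*m(-22, 16) + l(7, p) = -225*(16 - 22 + 16*(-22)) + (-30 + 7 + 7²) = -225*(16 - 22 - 352) + (-30 + 7 + 49) = -225*(-358) + 26 = 80550 + 26 = 80576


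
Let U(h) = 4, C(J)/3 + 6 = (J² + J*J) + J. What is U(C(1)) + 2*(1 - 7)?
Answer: -8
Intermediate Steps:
C(J) = -18 + 3*J + 6*J² (C(J) = -18 + 3*((J² + J*J) + J) = -18 + 3*((J² + J²) + J) = -18 + 3*(2*J² + J) = -18 + 3*(J + 2*J²) = -18 + (3*J + 6*J²) = -18 + 3*J + 6*J²)
U(C(1)) + 2*(1 - 7) = 4 + 2*(1 - 7) = 4 + 2*(-6) = 4 - 12 = -8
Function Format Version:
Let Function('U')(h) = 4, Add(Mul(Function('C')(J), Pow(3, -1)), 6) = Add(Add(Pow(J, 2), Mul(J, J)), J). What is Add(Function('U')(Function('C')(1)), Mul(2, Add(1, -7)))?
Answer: -8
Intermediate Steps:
Function('C')(J) = Add(-18, Mul(3, J), Mul(6, Pow(J, 2))) (Function('C')(J) = Add(-18, Mul(3, Add(Add(Pow(J, 2), Mul(J, J)), J))) = Add(-18, Mul(3, Add(Add(Pow(J, 2), Pow(J, 2)), J))) = Add(-18, Mul(3, Add(Mul(2, Pow(J, 2)), J))) = Add(-18, Mul(3, Add(J, Mul(2, Pow(J, 2))))) = Add(-18, Add(Mul(3, J), Mul(6, Pow(J, 2)))) = Add(-18, Mul(3, J), Mul(6, Pow(J, 2))))
Add(Function('U')(Function('C')(1)), Mul(2, Add(1, -7))) = Add(4, Mul(2, Add(1, -7))) = Add(4, Mul(2, -6)) = Add(4, -12) = -8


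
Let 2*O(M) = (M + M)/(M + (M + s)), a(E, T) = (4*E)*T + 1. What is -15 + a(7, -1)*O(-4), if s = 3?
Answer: -183/5 ≈ -36.600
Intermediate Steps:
a(E, T) = 1 + 4*E*T (a(E, T) = 4*E*T + 1 = 1 + 4*E*T)
O(M) = M/(3 + 2*M) (O(M) = ((M + M)/(M + (M + 3)))/2 = ((2*M)/(M + (3 + M)))/2 = ((2*M)/(3 + 2*M))/2 = (2*M/(3 + 2*M))/2 = M/(3 + 2*M))
-15 + a(7, -1)*O(-4) = -15 + (1 + 4*7*(-1))*(-4/(3 + 2*(-4))) = -15 + (1 - 28)*(-4/(3 - 8)) = -15 - (-108)/(-5) = -15 - (-108)*(-1)/5 = -15 - 27*⅘ = -15 - 108/5 = -183/5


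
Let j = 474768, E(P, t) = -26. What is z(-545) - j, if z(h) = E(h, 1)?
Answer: -474794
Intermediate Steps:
z(h) = -26
z(-545) - j = -26 - 1*474768 = -26 - 474768 = -474794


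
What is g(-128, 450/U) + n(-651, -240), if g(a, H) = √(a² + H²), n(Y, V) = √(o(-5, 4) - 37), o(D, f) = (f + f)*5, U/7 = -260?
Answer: √3 + √542705641/182 ≈ 129.73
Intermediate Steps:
U = -1820 (U = 7*(-260) = -1820)
o(D, f) = 10*f (o(D, f) = (2*f)*5 = 10*f)
n(Y, V) = √3 (n(Y, V) = √(10*4 - 37) = √(40 - 37) = √3)
g(a, H) = √(H² + a²)
g(-128, 450/U) + n(-651, -240) = √((450/(-1820))² + (-128)²) + √3 = √((450*(-1/1820))² + 16384) + √3 = √((-45/182)² + 16384) + √3 = √(2025/33124 + 16384) + √3 = √(542705641/33124) + √3 = √542705641/182 + √3 = √3 + √542705641/182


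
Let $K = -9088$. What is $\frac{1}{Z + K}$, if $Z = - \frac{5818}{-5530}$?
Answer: $- \frac{2765}{25125411} \approx -0.00011005$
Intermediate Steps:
$Z = \frac{2909}{2765}$ ($Z = \left(-5818\right) \left(- \frac{1}{5530}\right) = \frac{2909}{2765} \approx 1.0521$)
$\frac{1}{Z + K} = \frac{1}{\frac{2909}{2765} - 9088} = \frac{1}{- \frac{25125411}{2765}} = - \frac{2765}{25125411}$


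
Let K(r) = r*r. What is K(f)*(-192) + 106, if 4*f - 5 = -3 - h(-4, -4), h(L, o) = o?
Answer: -326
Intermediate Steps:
f = 3/2 (f = 5/4 + (-3 - 1*(-4))/4 = 5/4 + (-3 + 4)/4 = 5/4 + (1/4)*1 = 5/4 + 1/4 = 3/2 ≈ 1.5000)
K(r) = r**2
K(f)*(-192) + 106 = (3/2)**2*(-192) + 106 = (9/4)*(-192) + 106 = -432 + 106 = -326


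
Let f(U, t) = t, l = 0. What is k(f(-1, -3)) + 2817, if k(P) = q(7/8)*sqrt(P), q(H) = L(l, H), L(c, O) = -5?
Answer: 2817 - 5*I*sqrt(3) ≈ 2817.0 - 8.6602*I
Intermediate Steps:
q(H) = -5
k(P) = -5*sqrt(P)
k(f(-1, -3)) + 2817 = -5*I*sqrt(3) + 2817 = 2817 - 5*I*sqrt(3)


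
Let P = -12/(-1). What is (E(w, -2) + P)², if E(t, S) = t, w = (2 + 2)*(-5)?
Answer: 64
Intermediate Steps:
w = -20 (w = 4*(-5) = -20)
P = 12 (P = -12*(-1) = -2*(-6) = 12)
(E(w, -2) + P)² = (-20 + 12)² = (-8)² = 64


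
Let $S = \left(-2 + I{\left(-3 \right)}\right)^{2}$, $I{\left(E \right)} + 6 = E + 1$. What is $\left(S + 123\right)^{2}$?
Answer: $49729$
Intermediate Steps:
$I{\left(E \right)} = -5 + E$ ($I{\left(E \right)} = -6 + \left(E + 1\right) = -6 + \left(1 + E\right) = -5 + E$)
$S = 100$ ($S = \left(-2 - 8\right)^{2} = \left(-10\right)^{2} = 100$)
$\left(S + 123\right)^{2} = \left(100 + 123\right)^{2} = 223^{2} = 49729$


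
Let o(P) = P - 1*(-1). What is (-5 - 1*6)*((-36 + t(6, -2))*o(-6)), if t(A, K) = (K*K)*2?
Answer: -1540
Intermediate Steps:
t(A, K) = 2*K**2 (t(A, K) = K**2*2 = 2*K**2)
o(P) = 1 + P (o(P) = P + 1 = 1 + P)
(-5 - 1*6)*((-36 + t(6, -2))*o(-6)) = (-5 - 1*6)*((-36 + 2*(-2)**2)*(1 - 6)) = (-5 - 6)*((-36 + 2*4)*(-5)) = -11*(-36 + 8)*(-5) = -(-308)*(-5) = -11*140 = -1540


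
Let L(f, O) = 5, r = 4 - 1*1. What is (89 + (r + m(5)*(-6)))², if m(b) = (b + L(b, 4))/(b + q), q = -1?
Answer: 5929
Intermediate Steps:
r = 3 (r = 4 - 1 = 3)
m(b) = (5 + b)/(-1 + b) (m(b) = (b + 5)/(b - 1) = (5 + b)/(-1 + b))
(89 + (r + m(5)*(-6)))² = (89 + (3 + ((5 + 5)/(-1 + 5))*(-6)))² = (89 + (3 + (10/4)*(-6)))² = (89 + (3 + ((¼)*10)*(-6)))² = (89 + (3 + (5/2)*(-6)))² = (89 + (3 - 15))² = (89 - 12)² = 77² = 5929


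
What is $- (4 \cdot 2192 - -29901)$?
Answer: $-38669$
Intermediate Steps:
$- (4 \cdot 2192 - -29901) = - (8768 + 29901) = \left(-1\right) 38669 = -38669$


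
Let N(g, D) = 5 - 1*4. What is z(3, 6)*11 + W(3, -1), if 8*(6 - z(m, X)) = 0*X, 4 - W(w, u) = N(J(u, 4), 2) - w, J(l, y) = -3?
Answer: 72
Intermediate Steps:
N(g, D) = 1 (N(g, D) = 5 - 4 = 1)
W(w, u) = 3 + w (W(w, u) = 4 - (1 - w) = 4 + (-1 + w) = 3 + w)
z(m, X) = 6 (z(m, X) = 6 - 0*X = 6 - ⅛*0 = 6 + 0 = 6)
z(3, 6)*11 + W(3, -1) = 6*11 + (3 + 3) = 66 + 6 = 72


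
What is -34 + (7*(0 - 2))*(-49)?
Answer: 652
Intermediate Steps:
-34 + (7*(0 - 2))*(-49) = -34 + (7*(-2))*(-49) = -34 - 14*(-49) = -34 + 686 = 652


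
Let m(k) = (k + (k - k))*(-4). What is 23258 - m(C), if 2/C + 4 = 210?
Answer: 2395578/103 ≈ 23258.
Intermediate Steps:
C = 1/103 (C = 2/(-4 + 210) = 2/206 = 2*(1/206) = 1/103 ≈ 0.0097087)
m(k) = -4*k (m(k) = (k + 0)*(-4) = k*(-4) = -4*k)
23258 - m(C) = 23258 - (-4)/103 = 23258 - 1*(-4/103) = 23258 + 4/103 = 2395578/103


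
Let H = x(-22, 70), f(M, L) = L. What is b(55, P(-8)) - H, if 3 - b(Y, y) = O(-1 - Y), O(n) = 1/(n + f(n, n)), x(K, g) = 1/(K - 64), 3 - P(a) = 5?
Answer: 14547/4816 ≈ 3.0206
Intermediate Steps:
P(a) = -2 (P(a) = 3 - 1*5 = 3 - 5 = -2)
x(K, g) = 1/(-64 + K)
H = -1/86 (H = 1/(-64 - 22) = 1/(-86) = -1/86 ≈ -0.011628)
O(n) = 1/(2*n) (O(n) = 1/(n + n) = 1/(2*n))
b(Y, y) = 3 - 1/(2*(-1 - Y))
b(55, P(-8)) - H = (7 + 6*55)/(2*(1 + 55)) - 1*(-1/86) = (1/2)*(7 + 330)/56 + 1/86 = (1/2)*(1/56)*337 + 1/86 = 337/112 + 1/86 = 14547/4816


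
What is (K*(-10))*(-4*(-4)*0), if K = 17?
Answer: 0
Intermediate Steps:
(K*(-10))*(-4*(-4)*0) = (17*(-10))*(-4*(-4)*0) = -2720*0 = -170*0 = 0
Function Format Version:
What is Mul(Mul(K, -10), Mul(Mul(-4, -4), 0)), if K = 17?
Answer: 0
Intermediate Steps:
Mul(Mul(K, -10), Mul(Mul(-4, -4), 0)) = Mul(Mul(17, -10), Mul(Mul(-4, -4), 0)) = Mul(-170, Mul(16, 0)) = Mul(-170, 0) = 0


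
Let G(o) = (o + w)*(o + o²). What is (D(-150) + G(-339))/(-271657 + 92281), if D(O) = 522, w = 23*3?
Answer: 5156103/29896 ≈ 172.47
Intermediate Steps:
w = 69
G(o) = (69 + o)*(o + o²) (G(o) = (o + 69)*(o + o²) = (69 + o)*(o + o²))
(D(-150) + G(-339))/(-271657 + 92281) = (522 - 339*(69 + (-339)² + 70*(-339)))/(-271657 + 92281) = (522 - 339*(69 + 114921 - 23730))/(-179376) = (522 - 339*91260)*(-1/179376) = (522 - 30937140)*(-1/179376) = -30936618*(-1/179376) = 5156103/29896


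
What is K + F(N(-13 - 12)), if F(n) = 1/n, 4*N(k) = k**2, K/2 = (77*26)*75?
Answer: 187687504/625 ≈ 3.0030e+5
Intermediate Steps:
K = 300300 (K = 2*((77*26)*75) = 2*(2002*75) = 2*150150 = 300300)
N(k) = k**2/4
K + F(N(-13 - 12)) = 300300 + 1/((-13 - 12)**2/4) = 300300 + 1/((1/4)*(-25)**2) = 300300 + 1/((1/4)*625) = 300300 + 1/(625/4) = 300300 + 4/625 = 187687504/625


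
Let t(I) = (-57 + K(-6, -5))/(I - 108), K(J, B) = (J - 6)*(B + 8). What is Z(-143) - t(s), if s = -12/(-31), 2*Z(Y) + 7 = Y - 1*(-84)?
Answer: -37657/1112 ≈ -33.864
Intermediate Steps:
Z(Y) = 77/2 + Y/2 (Z(Y) = -7/2 + (Y - 1*(-84))/2 = -7/2 + (Y + 84)/2 = -7/2 + (84 + Y)/2 = -7/2 + (42 + Y/2) = 77/2 + Y/2)
s = 12/31 (s = -12*(-1/31) = 12/31 ≈ 0.38710)
K(J, B) = (-6 + J)*(8 + B)
t(I) = -93/(-108 + I) (t(I) = (-57 + (-48 - 6*(-5) + 8*(-6) - 5*(-6)))/(I - 108) = (-57 + (-48 + 30 - 48 + 30))/(-108 + I) = (-57 - 36)/(-108 + I) = -93/(-108 + I))
Z(-143) - t(s) = (77/2 + (½)*(-143)) - (-93)/(-108 + 12/31) = (77/2 - 143/2) - (-93)/(-3336/31) = -33 - (-93)*(-31)/3336 = -33 - 1*961/1112 = -33 - 961/1112 = -37657/1112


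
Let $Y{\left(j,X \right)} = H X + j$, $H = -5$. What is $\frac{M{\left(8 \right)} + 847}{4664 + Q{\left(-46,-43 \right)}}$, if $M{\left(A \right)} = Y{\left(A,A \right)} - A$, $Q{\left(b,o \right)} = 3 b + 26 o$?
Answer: $\frac{269}{1136} \approx 0.2368$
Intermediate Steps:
$Y{\left(j,X \right)} = j - 5 X$ ($Y{\left(j,X \right)} = - 5 X + j = j - 5 X$)
$M{\left(A \right)} = - 5 A$ ($M{\left(A \right)} = \left(A - 5 A\right) - A = - 4 A - A = - 5 A$)
$\frac{M{\left(8 \right)} + 847}{4664 + Q{\left(-46,-43 \right)}} = \frac{\left(-5\right) 8 + 847}{4664 + \left(3 \left(-46\right) + 26 \left(-43\right)\right)} = \frac{-40 + 847}{4664 - 1256} = \frac{807}{4664 - 1256} = \frac{807}{3408} = 807 \cdot \frac{1}{3408} = \frac{269}{1136}$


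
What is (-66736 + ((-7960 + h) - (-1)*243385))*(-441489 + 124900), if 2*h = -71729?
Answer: -84101551261/2 ≈ -4.2051e+10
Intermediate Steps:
h = -71729/2 (h = (½)*(-71729) = -71729/2 ≈ -35865.)
(-66736 + ((-7960 + h) - (-1)*243385))*(-441489 + 124900) = (-66736 + ((-7960 - 71729/2) - (-1)*243385))*(-441489 + 124900) = (-66736 + (-87649/2 - 1*(-243385)))*(-316589) = (-66736 + (-87649/2 + 243385))*(-316589) = (-66736 + 399121/2)*(-316589) = (265649/2)*(-316589) = -84101551261/2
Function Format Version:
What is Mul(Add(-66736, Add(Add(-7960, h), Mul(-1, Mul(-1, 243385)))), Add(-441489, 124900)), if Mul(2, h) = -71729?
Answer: Rational(-84101551261, 2) ≈ -4.2051e+10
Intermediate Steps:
h = Rational(-71729, 2) (h = Mul(Rational(1, 2), -71729) = Rational(-71729, 2) ≈ -35865.)
Mul(Add(-66736, Add(Add(-7960, h), Mul(-1, Mul(-1, 243385)))), Add(-441489, 124900)) = Mul(Add(-66736, Add(Add(-7960, Rational(-71729, 2)), Mul(-1, Mul(-1, 243385)))), Add(-441489, 124900)) = Mul(Add(-66736, Add(Rational(-87649, 2), Mul(-1, -243385))), -316589) = Mul(Add(-66736, Add(Rational(-87649, 2), 243385)), -316589) = Mul(Add(-66736, Rational(399121, 2)), -316589) = Mul(Rational(265649, 2), -316589) = Rational(-84101551261, 2)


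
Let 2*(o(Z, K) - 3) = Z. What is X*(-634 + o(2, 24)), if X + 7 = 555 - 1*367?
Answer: -114030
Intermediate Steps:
X = 181 (X = -7 + (555 - 1*367) = -7 + (555 - 367) = -7 + 188 = 181)
o(Z, K) = 3 + Z/2
X*(-634 + o(2, 24)) = 181*(-634 + (3 + (½)*2)) = 181*(-634 + (3 + 1)) = 181*(-634 + 4) = 181*(-630) = -114030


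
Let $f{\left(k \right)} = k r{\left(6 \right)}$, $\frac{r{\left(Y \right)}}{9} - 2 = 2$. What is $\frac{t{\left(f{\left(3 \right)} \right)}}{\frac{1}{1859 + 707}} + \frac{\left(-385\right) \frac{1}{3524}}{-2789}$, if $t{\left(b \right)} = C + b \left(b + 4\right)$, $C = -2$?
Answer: $\frac{305007859389329}{9828436} \approx 3.1033 \cdot 10^{7}$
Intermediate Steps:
$r{\left(Y \right)} = 36$ ($r{\left(Y \right)} = 18 + 9 \cdot 2 = 18 + 18 = 36$)
$f{\left(k \right)} = 36 k$ ($f{\left(k \right)} = k 36 = 36 k$)
$t{\left(b \right)} = -2 + b \left(4 + b\right)$ ($t{\left(b \right)} = -2 + b \left(b + 4\right) = -2 + b \left(4 + b\right)$)
$\frac{t{\left(f{\left(3 \right)} \right)}}{\frac{1}{1859 + 707}} + \frac{\left(-385\right) \frac{1}{3524}}{-2789} = \frac{-2 + \left(36 \cdot 3\right)^{2} + 4 \cdot 36 \cdot 3}{\frac{1}{1859 + 707}} + \frac{\left(-385\right) \frac{1}{3524}}{-2789} = \frac{-2 + 108^{2} + 4 \cdot 108}{\frac{1}{2566}} + \left(-385\right) \frac{1}{3524} \left(- \frac{1}{2789}\right) = \left(-2 + 11664 + 432\right) \frac{1}{\frac{1}{2566}} - - \frac{385}{9828436} = 12094 \cdot 2566 + \frac{385}{9828436} = 31033204 + \frac{385}{9828436} = \frac{305007859389329}{9828436}$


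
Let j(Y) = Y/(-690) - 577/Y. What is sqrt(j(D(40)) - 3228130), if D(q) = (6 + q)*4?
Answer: I*sqrt(6147657251790)/1380 ≈ 1796.7*I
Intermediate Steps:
D(q) = 24 + 4*q
j(Y) = -577/Y - Y/690 (j(Y) = Y*(-1/690) - 577/Y = -Y/690 - 577/Y = -577/Y - Y/690)
sqrt(j(D(40)) - 3228130) = sqrt((-577/(24 + 4*40) - (24 + 4*40)/690) - 3228130) = sqrt((-577/(24 + 160) - (24 + 160)/690) - 3228130) = sqrt((-577/184 - 1/690*184) - 3228130) = sqrt((-577*1/184 - 4/15) - 3228130) = sqrt((-577/184 - 4/15) - 3228130) = sqrt(-9391/2760 - 3228130) = sqrt(-8909648191/2760) = I*sqrt(6147657251790)/1380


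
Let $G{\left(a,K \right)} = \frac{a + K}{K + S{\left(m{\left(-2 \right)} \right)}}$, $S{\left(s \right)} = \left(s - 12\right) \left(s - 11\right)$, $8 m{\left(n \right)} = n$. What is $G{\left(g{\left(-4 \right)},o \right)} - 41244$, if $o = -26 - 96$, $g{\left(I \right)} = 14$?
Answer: $- \frac{10436460}{253} \approx -41251.0$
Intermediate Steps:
$m{\left(n \right)} = \frac{n}{8}$
$o = -122$
$S{\left(s \right)} = \left(-12 + s\right) \left(-11 + s\right)$
$G{\left(a,K \right)} = \frac{K + a}{\frac{2205}{16} + K}$ ($G{\left(a,K \right)} = \frac{a + K}{K + \left(132 + \left(\frac{1}{8} \left(-2\right)\right)^{2} - 23 \cdot \frac{1}{8} \left(-2\right)\right)} = \frac{K + a}{K + \left(132 + \left(- \frac{1}{4}\right)^{2} - - \frac{23}{4}\right)} = \frac{K + a}{K + \left(132 + \frac{1}{16} + \frac{23}{4}\right)} = \frac{K + a}{K + \frac{2205}{16}} = \frac{K + a}{\frac{2205}{16} + K}$)
$G{\left(g{\left(-4 \right)},o \right)} - 41244 = \frac{16 \left(-122 + 14\right)}{2205 + 16 \left(-122\right)} - 41244 = 16 \frac{1}{2205 - 1952} \left(-108\right) - 41244 = 16 \cdot \frac{1}{253} \left(-108\right) - 41244 = - \frac{1728}{253} - 41244 = - \frac{10436460}{253}$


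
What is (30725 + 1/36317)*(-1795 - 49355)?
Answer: -57075207099900/36317 ≈ -1.5716e+9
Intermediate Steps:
(30725 + 1/36317)*(-1795 - 49355) = (30725 + 1/36317)*(-51150) = (1115839826/36317)*(-51150) = -57075207099900/36317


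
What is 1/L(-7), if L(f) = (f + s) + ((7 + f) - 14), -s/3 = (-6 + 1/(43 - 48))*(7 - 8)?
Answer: -5/198 ≈ -0.025253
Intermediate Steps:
s = -93/5 (s = -3*(-6 + 1/(43 - 48))*(7 - 8) = -3*(-6 + 1/(-5))*(-1) = -3*(-6 - ⅕)*(-1) = -(-93)*(-1)/5 = -3*31/5 = -93/5 ≈ -18.600)
L(f) = -128/5 + 2*f (L(f) = (f - 93/5) + ((7 + f) - 14) = (-93/5 + f) + (-7 + f) = -128/5 + 2*f)
1/L(-7) = 1/(-128/5 + 2*(-7)) = 1/(-128/5 - 14) = 1/(-198/5) = -5/198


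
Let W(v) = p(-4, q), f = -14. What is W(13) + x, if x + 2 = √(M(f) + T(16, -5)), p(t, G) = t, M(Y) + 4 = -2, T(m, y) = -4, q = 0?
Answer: -6 + I*√10 ≈ -6.0 + 3.1623*I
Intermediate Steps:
M(Y) = -6 (M(Y) = -4 - 2 = -6)
W(v) = -4
x = -2 + I*√10 (x = -2 + √(-6 - 4) = -2 + √(-10) = -2 + I*√10 ≈ -2.0 + 3.1623*I)
W(13) + x = -4 + (-2 + I*√10) = -6 + I*√10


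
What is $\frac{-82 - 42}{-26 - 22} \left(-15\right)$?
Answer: $- \frac{155}{4} \approx -38.75$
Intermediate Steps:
$\frac{-82 - 42}{-26 - 22} \left(-15\right) = - \frac{124}{-48} \left(-15\right) = \left(-124\right) \left(- \frac{1}{48}\right) \left(-15\right) = \frac{31}{12} \left(-15\right) = - \frac{155}{4}$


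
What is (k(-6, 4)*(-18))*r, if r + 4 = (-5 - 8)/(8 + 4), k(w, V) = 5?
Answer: 915/2 ≈ 457.50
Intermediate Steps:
r = -61/12 (r = -4 + (-5 - 8)/(8 + 4) = -4 - 13/12 = -61/12 ≈ -5.0833)
(k(-6, 4)*(-18))*r = (5*(-18))*(-61/12) = -90*(-61/12) = 915/2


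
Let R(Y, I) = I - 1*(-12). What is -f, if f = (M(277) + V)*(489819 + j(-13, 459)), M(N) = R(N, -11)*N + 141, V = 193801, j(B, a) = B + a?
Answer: -95218778035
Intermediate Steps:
R(Y, I) = 12 + I (R(Y, I) = I + 12 = 12 + I)
M(N) = 141 + N (M(N) = (12 - 11)*N + 141 = 1*N + 141 = N + 141 = 141 + N)
f = 95218778035 (f = ((141 + 277) + 193801)*(489819 + (-13 + 459)) = (418 + 193801)*(489819 + 446) = 194219*490265 = 95218778035)
-f = -1*95218778035 = -95218778035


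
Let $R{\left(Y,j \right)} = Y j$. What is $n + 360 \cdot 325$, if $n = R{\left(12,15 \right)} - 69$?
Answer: $117111$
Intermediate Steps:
$n = 111$ ($n = 12 \cdot 15 - 69 = 180 - 69 = 111$)
$n + 360 \cdot 325 = 111 + 360 \cdot 325 = 111 + 117000 = 117111$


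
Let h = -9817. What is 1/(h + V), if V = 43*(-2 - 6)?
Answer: -1/10161 ≈ -9.8416e-5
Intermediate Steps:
V = -344 (V = 43*(-8) = -344)
1/(h + V) = 1/(-9817 - 344) = 1/(-10161) = -1/10161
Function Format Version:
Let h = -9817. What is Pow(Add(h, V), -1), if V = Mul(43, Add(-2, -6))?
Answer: Rational(-1, 10161) ≈ -9.8416e-5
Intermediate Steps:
V = -344 (V = Mul(43, -8) = -344)
Pow(Add(h, V), -1) = Pow(Add(-9817, -344), -1) = Pow(-10161, -1) = Rational(-1, 10161)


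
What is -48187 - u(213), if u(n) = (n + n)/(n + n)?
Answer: -48188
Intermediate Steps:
u(n) = 1 (u(n) = (2*n)/((2*n)) = (2*n)*(1/(2*n)) = 1)
-48187 - u(213) = -48187 - 1*1 = -48187 - 1 = -48188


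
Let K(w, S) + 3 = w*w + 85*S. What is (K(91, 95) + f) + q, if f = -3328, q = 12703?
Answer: 25728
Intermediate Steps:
K(w, S) = -3 + w² + 85*S (K(w, S) = -3 + (w*w + 85*S) = -3 + (w² + 85*S) = -3 + w² + 85*S)
(K(91, 95) + f) + q = ((-3 + 91² + 85*95) - 3328) + 12703 = ((-3 + 8281 + 8075) - 3328) + 12703 = (16353 - 3328) + 12703 = 13025 + 12703 = 25728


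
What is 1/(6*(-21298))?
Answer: -1/127788 ≈ -7.8255e-6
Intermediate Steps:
1/(6*(-21298)) = 1/(-127788) = -1/127788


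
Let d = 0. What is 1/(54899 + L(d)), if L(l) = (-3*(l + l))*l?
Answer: 1/54899 ≈ 1.8215e-5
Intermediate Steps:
L(l) = -6*l² (L(l) = (-6*l)*l = -6*l²)
1/(54899 + L(d)) = 1/(54899 - 6*0²) = 1/(54899 - 6*0) = 1/(54899 + 0) = 1/54899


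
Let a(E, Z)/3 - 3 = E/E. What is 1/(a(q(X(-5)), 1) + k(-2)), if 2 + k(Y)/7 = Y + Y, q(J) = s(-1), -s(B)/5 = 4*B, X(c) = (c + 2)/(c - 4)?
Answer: -1/30 ≈ -0.033333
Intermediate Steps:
X(c) = (2 + c)/(-4 + c)
s(B) = -20*B
q(J) = 20 (q(J) = -20*(-1) = 20)
k(Y) = -14 + 14*Y (k(Y) = -14 + 7*(Y + Y) = -14 + 7*(2*Y) = -14 + 14*Y)
a(E, Z) = 12 (a(E, Z) = 9 + 3*(E/E) = 9 + 3*1 = 9 + 3 = 12)
1/(a(q(X(-5)), 1) + k(-2)) = 1/(12 + (-14 + 14*(-2))) = 1/(12 + (-14 - 28)) = 1/(12 - 42) = 1/(-30) = -1/30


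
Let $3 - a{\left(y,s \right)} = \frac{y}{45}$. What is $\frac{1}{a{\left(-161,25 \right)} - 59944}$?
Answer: $- \frac{45}{2697184} \approx -1.6684 \cdot 10^{-5}$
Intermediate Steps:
$a{\left(y,s \right)} = 3 - \frac{y}{45}$
$\frac{1}{a{\left(-161,25 \right)} - 59944} = \frac{1}{\left(3 - - \frac{161}{45}\right) - 59944} = \frac{1}{\left(3 + \frac{161}{45}\right) - 59944} = \frac{1}{\frac{296}{45} - 59944} = \frac{1}{- \frac{2697184}{45}} = - \frac{45}{2697184}$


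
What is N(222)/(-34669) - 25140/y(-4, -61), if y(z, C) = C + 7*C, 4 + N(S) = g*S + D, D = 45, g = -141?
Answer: 221708507/4229618 ≈ 52.418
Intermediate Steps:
N(S) = 41 - 141*S (N(S) = -4 + (-141*S + 45) = -4 + (45 - 141*S) = 41 - 141*S)
y(z, C) = 8*C
N(222)/(-34669) - 25140/y(-4, -61) = (41 - 141*222)/(-34669) - 25140/(8*(-61)) = (41 - 31302)*(-1/34669) - 25140/(-488) = -31261*(-1/34669) - 25140*(-1/488) = 31261/34669 + 6285/122 = 221708507/4229618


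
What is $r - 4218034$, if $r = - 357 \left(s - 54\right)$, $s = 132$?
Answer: $-4245880$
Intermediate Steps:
$r = -27846$ ($r = - 357 \left(132 - 54\right) = \left(-357\right) 78 = -27846$)
$r - 4218034 = -27846 - 4218034 = -4245880$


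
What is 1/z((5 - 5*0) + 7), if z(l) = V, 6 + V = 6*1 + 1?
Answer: 1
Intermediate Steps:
V = 1 (V = -6 + (6*1 + 1) = -6 + (6 + 1) = -6 + 7 = 1)
z(l) = 1
1/z((5 - 5*0) + 7) = 1/1 = 1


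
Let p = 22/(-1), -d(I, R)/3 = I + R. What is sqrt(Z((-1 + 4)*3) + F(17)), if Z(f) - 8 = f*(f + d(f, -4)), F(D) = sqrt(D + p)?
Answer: sqrt(-46 + I*sqrt(5)) ≈ 0.1648 + 6.7843*I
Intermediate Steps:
d(I, R) = -3*I - 3*R (d(I, R) = -3*(I + R) = -3*I - 3*R)
p = -22 (p = 22*(-1) = -22)
F(D) = sqrt(-22 + D) (F(D) = sqrt(D - 22) = sqrt(-22 + D))
Z(f) = 8 + f*(12 - 2*f) (Z(f) = 8 + f*(f + (-3*f - 3*(-4))) = 8 + f*(f + (-3*f + 12)) = 8 + f*(f + (12 - 3*f)) = 8 + f*(12 - 2*f))
sqrt(Z((-1 + 4)*3) + F(17)) = sqrt((8 - 2*9*(-1 + 4)**2 + 12*((-1 + 4)*3)) + sqrt(-22 + 17)) = sqrt((8 - 2*(3*3)**2 + 12*(3*3)) + sqrt(-5)) = sqrt((8 - 2*9**2 + 12*9) + I*sqrt(5)) = sqrt((8 - 2*81 + 108) + I*sqrt(5)) = sqrt((8 - 162 + 108) + I*sqrt(5)) = sqrt(-46 + I*sqrt(5))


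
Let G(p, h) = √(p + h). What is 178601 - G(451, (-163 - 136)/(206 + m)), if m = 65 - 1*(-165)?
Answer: 178601 - √21400733/218 ≈ 1.7858e+5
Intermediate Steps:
m = 230 (m = 65 + 165 = 230)
G(p, h) = √(h + p)
178601 - G(451, (-163 - 136)/(206 + m)) = 178601 - √((-163 - 136)/(206 + 230) + 451) = 178601 - √(-299/436 + 451) = 178601 - √(196337/436) = 178601 - √21400733/218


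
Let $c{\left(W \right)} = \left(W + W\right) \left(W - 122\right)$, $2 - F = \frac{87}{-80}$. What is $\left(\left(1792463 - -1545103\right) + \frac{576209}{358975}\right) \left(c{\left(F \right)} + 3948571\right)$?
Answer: $\frac{15135732221097367430851}{1148720000} \approx 1.3176 \cdot 10^{13}$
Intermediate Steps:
$F = \frac{247}{80}$ ($F = 2 - \frac{87}{-80} = 2 - 87 \left(- \frac{1}{80}\right) = 2 - - \frac{87}{80} = 2 + \frac{87}{80} = \frac{247}{80} \approx 3.0875$)
$c{\left(W \right)} = 2 W \left(-122 + W\right)$
$\left(\left(1792463 - -1545103\right) + \frac{576209}{358975}\right) \left(c{\left(F \right)} + 3948571\right) = \left(\left(1792463 - -1545103\right) + \frac{576209}{358975}\right) \left(2 \cdot \frac{247}{80} \left(-122 + \frac{247}{80}\right) + 3948571\right) = \left(\left(1792463 + 1545103\right) + 576209 \cdot \frac{1}{358975}\right) \left(2 \cdot \frac{247}{80} \left(- \frac{9513}{80}\right) + 3948571\right) = \left(3337566 + \frac{576209}{358975}\right) \left(- \frac{2349711}{3200} + 3948571\right) = \frac{1198103331059}{358975} \cdot \frac{12633077489}{3200} = \frac{15135732221097367430851}{1148720000}$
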